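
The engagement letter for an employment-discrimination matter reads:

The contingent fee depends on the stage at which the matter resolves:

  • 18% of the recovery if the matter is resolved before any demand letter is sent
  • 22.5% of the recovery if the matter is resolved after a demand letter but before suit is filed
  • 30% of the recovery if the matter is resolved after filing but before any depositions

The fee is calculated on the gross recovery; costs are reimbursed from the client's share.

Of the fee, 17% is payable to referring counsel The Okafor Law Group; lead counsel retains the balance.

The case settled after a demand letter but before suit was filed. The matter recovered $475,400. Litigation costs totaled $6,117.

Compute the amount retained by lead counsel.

$88,780.95

Fee base is the gross recovery, $475,400; costs are reimbursed separately.
The matter settled after a demand letter but before suit was filed, so the 22.5% rate applies.
$475,400 × 22.5% = $106,965.00
Referral share: 17% of $106,965.00 = $18,184.05; lead counsel retains $106,965.00 − $18,184.05 = $88,780.95.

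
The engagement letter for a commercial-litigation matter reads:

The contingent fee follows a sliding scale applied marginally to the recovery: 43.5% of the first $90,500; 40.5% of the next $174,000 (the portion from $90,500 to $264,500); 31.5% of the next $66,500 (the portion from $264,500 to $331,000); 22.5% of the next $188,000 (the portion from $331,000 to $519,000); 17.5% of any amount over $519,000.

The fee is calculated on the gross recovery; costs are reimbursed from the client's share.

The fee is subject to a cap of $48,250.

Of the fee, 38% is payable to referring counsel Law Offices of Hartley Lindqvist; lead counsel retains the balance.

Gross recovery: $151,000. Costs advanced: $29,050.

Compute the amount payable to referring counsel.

$18,335.00

Fee base is the gross recovery, $151,000; costs are reimbursed separately.
First $90,500 at 43.5% = $39,367.50
Remaining $60,500 at 40.5% = $24,502.50
Fee: $39,367.50 + $24,502.50 = $63,870.00
$63,870.00 exceeds the $48,250 cap, so the fee is capped at $48,250.00.
Referral share: 38% of $48,250.00 = $18,335.00; lead counsel retains $48,250.00 − $18,335.00 = $29,915.00.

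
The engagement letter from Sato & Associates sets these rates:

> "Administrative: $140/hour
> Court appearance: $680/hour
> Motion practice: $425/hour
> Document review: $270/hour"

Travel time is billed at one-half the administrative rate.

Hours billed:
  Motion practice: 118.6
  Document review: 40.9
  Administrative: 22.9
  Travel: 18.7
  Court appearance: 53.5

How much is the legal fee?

$102,343.00

Administrative: 22.9 × $140 = $3,206.00
Court appearance: 53.5 × $680 = $36,380.00
Motion practice: 118.6 × $425 = $50,405.00
Document review: 40.9 × $270 = $11,043.00
Subtotal: $3,206.00 + $36,380.00 + $50,405.00 + $11,043.00 = $101,034.00
Travel: 18.7 × ($140 ÷ 2) = 18.7 × $70.00 = $1,309.00
Total: $101,034.00 + $1,309.00 = $102,343.00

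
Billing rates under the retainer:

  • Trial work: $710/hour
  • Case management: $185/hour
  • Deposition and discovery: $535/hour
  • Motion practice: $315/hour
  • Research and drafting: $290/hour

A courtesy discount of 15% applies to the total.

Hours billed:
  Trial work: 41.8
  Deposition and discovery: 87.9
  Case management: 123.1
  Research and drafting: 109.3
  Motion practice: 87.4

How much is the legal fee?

$134,900.10

Trial work: 41.8 × $710 = $29,678.00
Case management: 123.1 × $185 = $22,773.50
Deposition and discovery: 87.9 × $535 = $47,026.50
Motion practice: 87.4 × $315 = $27,531.00
Research and drafting: 109.3 × $290 = $31,697.00
Subtotal: $158,706.00
Less 15% discount: −$23,805.90
Total: $158,706.00 − $23,805.90 = $134,900.10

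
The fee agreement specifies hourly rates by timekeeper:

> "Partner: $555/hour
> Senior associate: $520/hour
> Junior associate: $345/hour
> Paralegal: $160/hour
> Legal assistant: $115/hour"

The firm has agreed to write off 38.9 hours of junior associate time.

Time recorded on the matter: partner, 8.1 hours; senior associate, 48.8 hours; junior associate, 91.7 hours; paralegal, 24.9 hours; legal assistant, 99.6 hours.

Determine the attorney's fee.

Partner: 8.1 × $555 = $4,495.50
Senior associate: 48.8 × $520 = $25,376.00
Junior associate: 91.7 × $345 = $31,636.50
Paralegal: 24.9 × $160 = $3,984.00
Legal assistant: 99.6 × $115 = $11,454.00
Subtotal: $76,946.00
Write-off: 38.9 × $345 = $13,420.50
Total: $76,946.00 − $13,420.50 = $63,525.50

$63,525.50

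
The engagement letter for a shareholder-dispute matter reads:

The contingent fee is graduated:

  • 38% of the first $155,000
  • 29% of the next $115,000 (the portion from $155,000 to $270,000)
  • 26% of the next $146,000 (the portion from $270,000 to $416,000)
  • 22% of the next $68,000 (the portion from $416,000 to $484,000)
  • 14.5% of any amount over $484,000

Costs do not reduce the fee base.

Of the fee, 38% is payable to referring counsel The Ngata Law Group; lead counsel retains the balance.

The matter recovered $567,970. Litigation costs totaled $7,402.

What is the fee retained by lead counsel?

Fee base is the gross recovery, $567,970; costs are reimbursed separately.
First $155,000 at 38% = $58,900.00
Next $115,000 at 29% = $33,350.00
Next $146,000 at 26% = $37,960.00
Next $68,000 at 22% = $14,960.00
Remaining $83,970 at 14.5% = $12,175.65
Fee: $58,900.00 + $33,350.00 + $37,960.00 + $14,960.00 + $12,175.65 = $157,345.65
Referral share: 38% of $157,345.65 = $59,791.35; lead counsel retains $157,345.65 − $59,791.35 = $97,554.30.

$97,554.30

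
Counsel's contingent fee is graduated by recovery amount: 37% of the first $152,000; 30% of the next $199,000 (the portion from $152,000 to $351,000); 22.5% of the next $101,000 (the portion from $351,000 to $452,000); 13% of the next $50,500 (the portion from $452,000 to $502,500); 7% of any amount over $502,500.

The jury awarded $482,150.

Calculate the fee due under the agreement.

First $152,000 at 37% = $56,240.00
Next $199,000 at 30% = $59,700.00
Next $101,000 at 22.5% = $22,725.00
Remaining $30,150 at 13% = $3,919.50
Fee: $56,240.00 + $59,700.00 + $22,725.00 + $3,919.50 = $142,584.50

$142,584.50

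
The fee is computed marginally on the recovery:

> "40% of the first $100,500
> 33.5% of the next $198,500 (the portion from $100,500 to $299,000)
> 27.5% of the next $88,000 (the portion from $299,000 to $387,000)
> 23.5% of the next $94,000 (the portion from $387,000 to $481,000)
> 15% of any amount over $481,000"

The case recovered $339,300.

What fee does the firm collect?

First $100,500 at 40% = $40,200.00
Next $198,500 at 33.5% = $66,497.50
Remaining $40,300 at 27.5% = $11,082.50
Fee: $40,200.00 + $66,497.50 + $11,082.50 = $117,780.00

$117,780.00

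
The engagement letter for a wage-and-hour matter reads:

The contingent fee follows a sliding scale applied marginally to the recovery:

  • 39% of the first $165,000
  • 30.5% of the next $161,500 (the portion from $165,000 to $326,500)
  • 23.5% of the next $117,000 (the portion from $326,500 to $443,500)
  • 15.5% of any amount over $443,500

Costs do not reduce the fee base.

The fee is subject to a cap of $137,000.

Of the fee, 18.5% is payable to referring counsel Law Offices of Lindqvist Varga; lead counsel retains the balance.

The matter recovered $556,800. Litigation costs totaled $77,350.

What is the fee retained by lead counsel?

$111,655.00

Fee base is the gross recovery, $556,800; costs are reimbursed separately.
First $165,000 at 39% = $64,350.00
Next $161,500 at 30.5% = $49,257.50
Next $117,000 at 23.5% = $27,495.00
Remaining $113,300 at 15.5% = $17,561.50
Fee: $64,350.00 + $49,257.50 + $27,495.00 + $17,561.50 = $158,664.00
$158,664.00 exceeds the $137,000 cap, so the fee is capped at $137,000.00.
Referral share: 18.5% of $137,000.00 = $25,345.00; lead counsel retains $137,000.00 − $25,345.00 = $111,655.00.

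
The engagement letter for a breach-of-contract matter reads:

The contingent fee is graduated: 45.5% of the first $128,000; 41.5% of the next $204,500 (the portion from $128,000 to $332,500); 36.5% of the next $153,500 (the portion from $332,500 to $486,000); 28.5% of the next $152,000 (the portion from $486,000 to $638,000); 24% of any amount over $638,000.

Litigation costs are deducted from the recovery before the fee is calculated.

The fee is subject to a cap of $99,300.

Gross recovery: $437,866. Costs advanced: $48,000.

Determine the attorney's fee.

$99,300.00

Fee base (net of costs): $437,866 − $48,000 = $389,866
First $128,000 at 45.5% = $58,240.00
Next $204,500 at 41.5% = $84,867.50
Remaining $57,366 at 36.5% = $20,938.59
Fee: $58,240.00 + $84,867.50 + $20,938.59 = $164,046.09
$164,046.09 exceeds the $99,300 cap, so the fee is capped at $99,300.00.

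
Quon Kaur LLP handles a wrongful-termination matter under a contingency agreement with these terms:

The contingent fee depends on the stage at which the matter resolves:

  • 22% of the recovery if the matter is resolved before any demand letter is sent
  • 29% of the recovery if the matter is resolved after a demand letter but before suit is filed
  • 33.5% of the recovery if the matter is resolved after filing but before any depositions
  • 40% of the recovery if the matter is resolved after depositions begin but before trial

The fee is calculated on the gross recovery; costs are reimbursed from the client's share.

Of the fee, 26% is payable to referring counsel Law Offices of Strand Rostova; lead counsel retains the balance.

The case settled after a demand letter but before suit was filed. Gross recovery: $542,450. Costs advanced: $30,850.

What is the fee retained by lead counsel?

$116,409.77

Fee base is the gross recovery, $542,450; costs are reimbursed separately.
The matter settled after a demand letter but before suit was filed, so the 29% rate applies.
$542,450 × 29% = $157,310.50
Referral share: 26% of $157,310.50 = $40,900.73; lead counsel retains $157,310.50 − $40,900.73 = $116,409.77.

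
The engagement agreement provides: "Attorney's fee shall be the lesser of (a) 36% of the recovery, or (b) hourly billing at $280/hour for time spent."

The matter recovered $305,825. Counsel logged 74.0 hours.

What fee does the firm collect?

$20,720.00

(a) 36% of $305,825 = $110,097.00
(b) 74.0 × $280 = $20,720.00
The lesser is (b): $20,720.00.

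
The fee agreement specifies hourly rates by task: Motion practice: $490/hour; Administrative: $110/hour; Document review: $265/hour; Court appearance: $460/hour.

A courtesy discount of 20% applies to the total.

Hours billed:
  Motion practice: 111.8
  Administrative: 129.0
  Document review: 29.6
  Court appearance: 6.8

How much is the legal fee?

$63,955.20

Motion practice: 111.8 × $490 = $54,782.00
Administrative: 129.0 × $110 = $14,190.00
Document review: 29.6 × $265 = $7,844.00
Court appearance: 6.8 × $460 = $3,128.00
Subtotal: $79,944.00
Less 20% discount: −$15,988.80
Total: $79,944.00 − $15,988.80 = $63,955.20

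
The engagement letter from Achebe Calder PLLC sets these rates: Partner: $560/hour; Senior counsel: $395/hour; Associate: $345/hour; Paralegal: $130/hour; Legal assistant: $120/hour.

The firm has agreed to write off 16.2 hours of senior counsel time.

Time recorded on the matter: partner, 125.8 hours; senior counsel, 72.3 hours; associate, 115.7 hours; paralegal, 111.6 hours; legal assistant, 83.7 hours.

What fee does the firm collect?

Partner: 125.8 × $560 = $70,448.00
Senior counsel: 72.3 × $395 = $28,558.50
Associate: 115.7 × $345 = $39,916.50
Paralegal: 111.6 × $130 = $14,508.00
Legal assistant: 83.7 × $120 = $10,044.00
Subtotal: $163,475.00
Write-off: 16.2 × $395 = $6,399.00
Total: $163,475.00 − $6,399.00 = $157,076.00

$157,076.00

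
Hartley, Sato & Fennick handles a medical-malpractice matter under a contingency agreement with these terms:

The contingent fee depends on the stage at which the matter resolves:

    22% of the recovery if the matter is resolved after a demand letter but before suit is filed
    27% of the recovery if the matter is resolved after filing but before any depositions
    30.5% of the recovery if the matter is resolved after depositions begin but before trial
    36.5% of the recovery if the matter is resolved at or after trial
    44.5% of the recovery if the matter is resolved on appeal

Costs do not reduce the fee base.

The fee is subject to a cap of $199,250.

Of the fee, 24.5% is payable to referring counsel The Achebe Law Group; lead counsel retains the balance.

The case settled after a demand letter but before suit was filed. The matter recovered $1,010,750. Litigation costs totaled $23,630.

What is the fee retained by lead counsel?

Fee base is the gross recovery, $1,010,750; costs are reimbursed separately.
The matter settled after a demand letter but before suit was filed, so the 22% rate applies.
$1,010,750 × 22% = $222,365.00
$222,365.00 exceeds the $199,250 cap, so the fee is capped at $199,250.00.
Referral share: 24.5% of $199,250.00 = $48,816.25; lead counsel retains $199,250.00 − $48,816.25 = $150,433.75.

$150,433.75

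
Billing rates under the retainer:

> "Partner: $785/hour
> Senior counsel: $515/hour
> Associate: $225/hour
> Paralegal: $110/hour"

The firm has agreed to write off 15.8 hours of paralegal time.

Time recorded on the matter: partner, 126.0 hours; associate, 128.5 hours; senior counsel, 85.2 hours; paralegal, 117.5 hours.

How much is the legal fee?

$182,887.50

Partner: 126.0 × $785 = $98,910.00
Senior counsel: 85.2 × $515 = $43,878.00
Associate: 128.5 × $225 = $28,912.50
Paralegal: 117.5 × $110 = $12,925.00
Subtotal: $184,625.50
Write-off: 15.8 × $110 = $1,738.00
Total: $184,625.50 − $1,738.00 = $182,887.50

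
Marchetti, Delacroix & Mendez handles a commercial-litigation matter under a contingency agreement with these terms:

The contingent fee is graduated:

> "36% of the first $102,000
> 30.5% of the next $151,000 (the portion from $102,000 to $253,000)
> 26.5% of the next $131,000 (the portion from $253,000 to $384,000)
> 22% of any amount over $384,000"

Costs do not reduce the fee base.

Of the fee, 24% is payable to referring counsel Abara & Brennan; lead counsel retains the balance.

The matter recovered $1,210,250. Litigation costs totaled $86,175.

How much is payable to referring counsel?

Fee base is the gross recovery, $1,210,250; costs are reimbursed separately.
First $102,000 at 36% = $36,720.00
Next $151,000 at 30.5% = $46,055.00
Next $131,000 at 26.5% = $34,715.00
Remaining $826,250 at 22% = $181,775.00
Fee: $36,720.00 + $46,055.00 + $34,715.00 + $181,775.00 = $299,265.00
Referral share: 24% of $299,265.00 = $71,823.60; lead counsel retains $299,265.00 − $71,823.60 = $227,441.40.

$71,823.60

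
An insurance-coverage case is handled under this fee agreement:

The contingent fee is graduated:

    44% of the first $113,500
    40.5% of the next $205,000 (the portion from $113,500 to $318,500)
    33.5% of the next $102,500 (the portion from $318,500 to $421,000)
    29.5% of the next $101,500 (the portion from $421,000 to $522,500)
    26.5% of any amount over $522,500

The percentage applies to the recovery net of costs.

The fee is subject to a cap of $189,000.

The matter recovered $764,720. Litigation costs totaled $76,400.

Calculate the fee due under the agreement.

Fee base (net of costs): $764,720 − $76,400 = $688,320
First $113,500 at 44% = $49,940.00
Next $205,000 at 40.5% = $83,025.00
Next $102,500 at 33.5% = $34,337.50
Next $101,500 at 29.5% = $29,942.50
Remaining $165,820 at 26.5% = $43,942.30
Fee: $49,940.00 + $83,025.00 + $34,337.50 + $29,942.50 + $43,942.30 = $241,187.30
$241,187.30 exceeds the $189,000 cap, so the fee is capped at $189,000.00.

$189,000.00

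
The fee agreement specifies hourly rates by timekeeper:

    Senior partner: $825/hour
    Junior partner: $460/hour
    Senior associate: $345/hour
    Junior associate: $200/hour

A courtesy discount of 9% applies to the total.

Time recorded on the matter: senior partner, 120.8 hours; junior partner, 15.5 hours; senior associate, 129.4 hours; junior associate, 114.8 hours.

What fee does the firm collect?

Senior partner: 120.8 × $825 = $99,660.00
Junior partner: 15.5 × $460 = $7,130.00
Senior associate: 129.4 × $345 = $44,643.00
Junior associate: 114.8 × $200 = $22,960.00
Subtotal: $174,393.00
Less 9% discount: −$15,695.37
Total: $174,393.00 − $15,695.37 = $158,697.63

$158,697.63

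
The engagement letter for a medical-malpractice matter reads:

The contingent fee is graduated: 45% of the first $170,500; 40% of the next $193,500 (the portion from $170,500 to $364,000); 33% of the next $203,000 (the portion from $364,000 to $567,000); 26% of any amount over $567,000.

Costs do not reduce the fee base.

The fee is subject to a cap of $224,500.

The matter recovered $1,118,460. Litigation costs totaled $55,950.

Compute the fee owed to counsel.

$224,500.00

Fee base is the gross recovery, $1,118,460; costs are reimbursed separately.
First $170,500 at 45% = $76,725.00
Next $193,500 at 40% = $77,400.00
Next $203,000 at 33% = $66,990.00
Remaining $551,460 at 26% = $143,379.60
Fee: $76,725.00 + $77,400.00 + $66,990.00 + $143,379.60 = $364,494.60
$364,494.60 exceeds the $224,500 cap, so the fee is capped at $224,500.00.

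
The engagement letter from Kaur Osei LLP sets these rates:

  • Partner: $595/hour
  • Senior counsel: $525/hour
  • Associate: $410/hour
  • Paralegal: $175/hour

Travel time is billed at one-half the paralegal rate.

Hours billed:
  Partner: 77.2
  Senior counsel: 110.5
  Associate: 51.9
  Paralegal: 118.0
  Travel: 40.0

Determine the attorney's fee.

$149,375.50

Partner: 77.2 × $595 = $45,934.00
Senior counsel: 110.5 × $525 = $58,012.50
Associate: 51.9 × $410 = $21,279.00
Paralegal: 118.0 × $175 = $20,650.00
Subtotal: $45,934.00 + $58,012.50 + $21,279.00 + $20,650.00 = $145,875.50
Travel: 40.0 × ($175 ÷ 2) = 40.0 × $87.50 = $3,500.00
Total: $145,875.50 + $3,500.00 = $149,375.50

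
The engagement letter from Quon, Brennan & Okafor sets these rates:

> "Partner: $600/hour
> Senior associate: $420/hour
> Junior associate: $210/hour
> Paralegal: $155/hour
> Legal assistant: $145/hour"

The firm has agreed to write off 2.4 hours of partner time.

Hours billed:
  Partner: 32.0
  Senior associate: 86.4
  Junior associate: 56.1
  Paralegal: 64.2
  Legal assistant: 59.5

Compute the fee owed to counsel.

Partner: 32.0 × $600 = $19,200.00
Senior associate: 86.4 × $420 = $36,288.00
Junior associate: 56.1 × $210 = $11,781.00
Paralegal: 64.2 × $155 = $9,951.00
Legal assistant: 59.5 × $145 = $8,627.50
Subtotal: $85,847.50
Write-off: 2.4 × $600 = $1,440.00
Total: $85,847.50 − $1,440.00 = $84,407.50

$84,407.50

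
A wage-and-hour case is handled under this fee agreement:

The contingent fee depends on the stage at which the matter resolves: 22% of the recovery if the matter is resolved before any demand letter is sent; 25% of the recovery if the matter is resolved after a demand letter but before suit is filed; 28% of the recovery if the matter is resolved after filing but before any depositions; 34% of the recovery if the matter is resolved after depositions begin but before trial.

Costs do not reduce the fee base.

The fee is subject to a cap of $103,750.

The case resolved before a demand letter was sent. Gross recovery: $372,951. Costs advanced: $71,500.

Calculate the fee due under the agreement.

Fee base is the gross recovery, $372,951; costs are reimbursed separately.
The matter resolved before a demand letter was sent, so the 22% rate applies.
$372,951 × 22% = $82,049.22
$82,049.22 is under the $103,750 cap.

$82,049.22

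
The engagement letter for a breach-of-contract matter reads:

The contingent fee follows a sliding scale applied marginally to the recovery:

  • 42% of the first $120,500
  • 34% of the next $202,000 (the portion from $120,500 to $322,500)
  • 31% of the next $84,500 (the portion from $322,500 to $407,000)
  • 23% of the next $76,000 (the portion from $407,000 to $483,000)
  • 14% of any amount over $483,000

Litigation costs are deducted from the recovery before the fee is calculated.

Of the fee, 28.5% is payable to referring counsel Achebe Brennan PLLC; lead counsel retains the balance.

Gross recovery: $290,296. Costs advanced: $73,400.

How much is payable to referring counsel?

$23,764.62

Fee base (net of costs): $290,296 − $73,400 = $216,896
First $120,500 at 42% = $50,610.00
Remaining $96,396 at 34% = $32,774.64
Fee: $50,610.00 + $32,774.64 = $83,384.64
Referral share: 28.5% of $83,384.64 = $23,764.62; lead counsel retains $83,384.64 − $23,764.62 = $59,620.02.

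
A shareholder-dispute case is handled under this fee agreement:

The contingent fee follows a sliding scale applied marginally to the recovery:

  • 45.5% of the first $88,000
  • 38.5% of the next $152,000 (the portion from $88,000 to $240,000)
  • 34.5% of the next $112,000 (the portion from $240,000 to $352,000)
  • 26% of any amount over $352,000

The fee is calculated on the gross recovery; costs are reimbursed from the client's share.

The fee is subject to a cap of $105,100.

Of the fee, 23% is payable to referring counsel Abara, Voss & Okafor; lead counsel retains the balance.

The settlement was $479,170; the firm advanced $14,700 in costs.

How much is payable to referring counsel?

$24,173.00

Fee base is the gross recovery, $479,170; costs are reimbursed separately.
First $88,000 at 45.5% = $40,040.00
Next $152,000 at 38.5% = $58,520.00
Next $112,000 at 34.5% = $38,640.00
Remaining $127,170 at 26% = $33,064.20
Fee: $40,040.00 + $58,520.00 + $38,640.00 + $33,064.20 = $170,264.20
$170,264.20 exceeds the $105,100 cap, so the fee is capped at $105,100.00.
Referral share: 23% of $105,100.00 = $24,173.00; lead counsel retains $105,100.00 − $24,173.00 = $80,927.00.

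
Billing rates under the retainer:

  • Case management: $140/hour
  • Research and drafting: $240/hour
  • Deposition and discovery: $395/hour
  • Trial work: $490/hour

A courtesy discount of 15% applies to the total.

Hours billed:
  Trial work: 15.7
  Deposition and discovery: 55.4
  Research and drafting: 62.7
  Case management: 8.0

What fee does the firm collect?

$38,882.40

Case management: 8.0 × $140 = $1,120.00
Research and drafting: 62.7 × $240 = $15,048.00
Deposition and discovery: 55.4 × $395 = $21,883.00
Trial work: 15.7 × $490 = $7,693.00
Subtotal: $45,744.00
Less 15% discount: −$6,861.60
Total: $45,744.00 − $6,861.60 = $38,882.40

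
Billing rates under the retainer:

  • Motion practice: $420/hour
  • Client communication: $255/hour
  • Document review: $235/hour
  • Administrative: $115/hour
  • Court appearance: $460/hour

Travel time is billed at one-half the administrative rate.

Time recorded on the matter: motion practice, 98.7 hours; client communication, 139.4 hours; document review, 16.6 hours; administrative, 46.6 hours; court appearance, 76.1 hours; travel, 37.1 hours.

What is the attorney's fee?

$123,400.25

Motion practice: 98.7 × $420 = $41,454.00
Client communication: 139.4 × $255 = $35,547.00
Document review: 16.6 × $235 = $3,901.00
Administrative: 46.6 × $115 = $5,359.00
Court appearance: 76.1 × $460 = $35,006.00
Subtotal: $41,454.00 + $35,547.00 + $3,901.00 + $5,359.00 + $35,006.00 = $121,267.00
Travel: 37.1 × ($115 ÷ 2) = 37.1 × $57.50 = $2,133.25
Total: $121,267.00 + $2,133.25 = $123,400.25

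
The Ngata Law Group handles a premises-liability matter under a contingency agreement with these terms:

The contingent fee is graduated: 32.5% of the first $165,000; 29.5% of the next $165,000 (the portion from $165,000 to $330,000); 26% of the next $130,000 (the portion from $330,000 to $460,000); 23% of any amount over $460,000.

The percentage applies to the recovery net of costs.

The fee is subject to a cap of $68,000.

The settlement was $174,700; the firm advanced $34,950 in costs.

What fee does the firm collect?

Fee base (net of costs): $174,700 − $34,950 = $139,750
First $139,750 at 32.5% = $45,418.75
$45,418.75 is under the $68,000 cap.

$45,418.75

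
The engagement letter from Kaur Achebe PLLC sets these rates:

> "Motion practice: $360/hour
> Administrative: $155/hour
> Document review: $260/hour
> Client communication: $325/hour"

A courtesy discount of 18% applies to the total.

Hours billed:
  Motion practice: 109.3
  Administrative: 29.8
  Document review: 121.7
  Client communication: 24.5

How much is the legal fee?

Motion practice: 109.3 × $360 = $39,348.00
Administrative: 29.8 × $155 = $4,619.00
Document review: 121.7 × $260 = $31,642.00
Client communication: 24.5 × $325 = $7,962.50
Subtotal: $83,571.50
Less 18% discount: −$15,042.87
Total: $83,571.50 − $15,042.87 = $68,528.63

$68,528.63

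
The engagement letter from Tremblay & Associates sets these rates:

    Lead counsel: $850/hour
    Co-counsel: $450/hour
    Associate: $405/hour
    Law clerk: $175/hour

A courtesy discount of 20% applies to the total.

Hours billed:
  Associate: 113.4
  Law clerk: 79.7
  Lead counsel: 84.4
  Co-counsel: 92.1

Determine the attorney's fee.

Lead counsel: 84.4 × $850 = $71,740.00
Co-counsel: 92.1 × $450 = $41,445.00
Associate: 113.4 × $405 = $45,927.00
Law clerk: 79.7 × $175 = $13,947.50
Subtotal: $173,059.50
Less 20% discount: −$34,611.90
Total: $173,059.50 − $34,611.90 = $138,447.60

$138,447.60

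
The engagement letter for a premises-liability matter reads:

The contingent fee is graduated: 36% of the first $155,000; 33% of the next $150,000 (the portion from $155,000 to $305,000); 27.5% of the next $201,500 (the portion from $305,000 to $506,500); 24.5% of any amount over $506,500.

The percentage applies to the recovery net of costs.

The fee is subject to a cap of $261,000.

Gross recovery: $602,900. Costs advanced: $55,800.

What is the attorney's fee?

$170,659.50

Fee base (net of costs): $602,900 − $55,800 = $547,100
First $155,000 at 36% = $55,800.00
Next $150,000 at 33% = $49,500.00
Next $201,500 at 27.5% = $55,412.50
Remaining $40,600 at 24.5% = $9,947.00
Fee: $55,800.00 + $49,500.00 + $55,412.50 + $9,947.00 = $170,659.50
$170,659.50 is under the $261,000 cap.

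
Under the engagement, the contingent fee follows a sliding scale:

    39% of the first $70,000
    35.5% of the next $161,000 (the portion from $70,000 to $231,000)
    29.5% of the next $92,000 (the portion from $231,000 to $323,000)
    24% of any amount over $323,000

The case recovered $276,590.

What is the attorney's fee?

$97,904.05

First $70,000 at 39% = $27,300.00
Next $161,000 at 35.5% = $57,155.00
Remaining $45,590 at 29.5% = $13,449.05
Fee: $27,300.00 + $57,155.00 + $13,449.05 = $97,904.05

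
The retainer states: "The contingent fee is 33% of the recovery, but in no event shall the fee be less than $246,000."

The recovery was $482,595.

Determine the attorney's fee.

33% of $482,595 = $159,256.35
That is below the $246,000 minimum, so the minimum applies.

$246,000.00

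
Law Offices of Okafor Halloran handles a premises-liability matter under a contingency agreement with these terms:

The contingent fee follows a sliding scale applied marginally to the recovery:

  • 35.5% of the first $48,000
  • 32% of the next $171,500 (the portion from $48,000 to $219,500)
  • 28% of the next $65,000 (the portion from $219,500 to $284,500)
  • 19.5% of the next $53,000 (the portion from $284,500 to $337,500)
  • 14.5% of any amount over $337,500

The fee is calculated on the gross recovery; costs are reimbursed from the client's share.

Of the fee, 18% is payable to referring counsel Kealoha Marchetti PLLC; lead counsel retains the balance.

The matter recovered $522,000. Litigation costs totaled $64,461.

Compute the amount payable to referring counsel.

$22,897.35

Fee base is the gross recovery, $522,000; costs are reimbursed separately.
First $48,000 at 35.5% = $17,040.00
Next $171,500 at 32% = $54,880.00
Next $65,000 at 28% = $18,200.00
Next $53,000 at 19.5% = $10,335.00
Remaining $184,500 at 14.5% = $26,752.50
Fee: $17,040.00 + $54,880.00 + $18,200.00 + $10,335.00 + $26,752.50 = $127,207.50
Referral share: 18% of $127,207.50 = $22,897.35; lead counsel retains $127,207.50 − $22,897.35 = $104,310.15.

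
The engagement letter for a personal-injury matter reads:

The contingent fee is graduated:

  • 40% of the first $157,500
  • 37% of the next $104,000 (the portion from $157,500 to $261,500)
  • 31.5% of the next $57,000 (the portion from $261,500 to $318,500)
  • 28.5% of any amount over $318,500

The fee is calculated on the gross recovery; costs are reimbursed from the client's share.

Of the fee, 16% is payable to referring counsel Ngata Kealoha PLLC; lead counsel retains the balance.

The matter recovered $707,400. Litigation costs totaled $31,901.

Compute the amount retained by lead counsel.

$193,428.06

Fee base is the gross recovery, $707,400; costs are reimbursed separately.
First $157,500 at 40% = $63,000.00
Next $104,000 at 37% = $38,480.00
Next $57,000 at 31.5% = $17,955.00
Remaining $388,900 at 28.5% = $110,836.50
Fee: $63,000.00 + $38,480.00 + $17,955.00 + $110,836.50 = $230,271.50
Referral share: 16% of $230,271.50 = $36,843.44; lead counsel retains $230,271.50 − $36,843.44 = $193,428.06.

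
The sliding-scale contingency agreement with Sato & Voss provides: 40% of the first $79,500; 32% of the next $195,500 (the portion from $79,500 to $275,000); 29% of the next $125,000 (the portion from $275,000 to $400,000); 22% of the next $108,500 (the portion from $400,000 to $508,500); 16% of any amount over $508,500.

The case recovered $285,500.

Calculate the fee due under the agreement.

$97,405.00

First $79,500 at 40% = $31,800.00
Next $195,500 at 32% = $62,560.00
Remaining $10,500 at 29% = $3,045.00
Fee: $31,800.00 + $62,560.00 + $3,045.00 = $97,405.00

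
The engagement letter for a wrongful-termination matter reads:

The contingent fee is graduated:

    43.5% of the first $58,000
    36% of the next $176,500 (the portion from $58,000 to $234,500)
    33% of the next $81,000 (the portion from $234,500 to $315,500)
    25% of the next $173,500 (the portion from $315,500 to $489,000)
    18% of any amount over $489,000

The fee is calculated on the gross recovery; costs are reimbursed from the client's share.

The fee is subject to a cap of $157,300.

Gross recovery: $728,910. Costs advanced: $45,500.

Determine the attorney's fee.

Fee base is the gross recovery, $728,910; costs are reimbursed separately.
First $58,000 at 43.5% = $25,230.00
Next $176,500 at 36% = $63,540.00
Next $81,000 at 33% = $26,730.00
Next $173,500 at 25% = $43,375.00
Remaining $239,910 at 18% = $43,183.80
Fee: $25,230.00 + $63,540.00 + $26,730.00 + $43,375.00 + $43,183.80 = $202,058.80
$202,058.80 exceeds the $157,300 cap, so the fee is capped at $157,300.00.

$157,300.00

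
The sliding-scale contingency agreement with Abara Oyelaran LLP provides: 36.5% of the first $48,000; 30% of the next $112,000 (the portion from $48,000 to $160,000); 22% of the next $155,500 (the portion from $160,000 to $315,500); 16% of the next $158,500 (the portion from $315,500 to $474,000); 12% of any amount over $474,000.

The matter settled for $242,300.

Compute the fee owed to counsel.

First $48,000 at 36.5% = $17,520.00
Next $112,000 at 30% = $33,600.00
Remaining $82,300 at 22% = $18,106.00
Fee: $17,520.00 + $33,600.00 + $18,106.00 = $69,226.00

$69,226.00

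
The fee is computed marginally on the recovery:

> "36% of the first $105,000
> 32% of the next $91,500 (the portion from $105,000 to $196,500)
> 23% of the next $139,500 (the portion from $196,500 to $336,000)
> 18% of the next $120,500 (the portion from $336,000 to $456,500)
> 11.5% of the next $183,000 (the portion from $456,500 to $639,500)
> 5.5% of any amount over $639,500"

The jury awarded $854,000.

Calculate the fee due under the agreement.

First $105,000 at 36% = $37,800.00
Next $91,500 at 32% = $29,280.00
Next $139,500 at 23% = $32,085.00
Next $120,500 at 18% = $21,690.00
Next $183,000 at 11.5% = $21,045.00
Remaining $214,500 at 5.5% = $11,797.50
Fee: $37,800.00 + $29,280.00 + $32,085.00 + $21,690.00 + $21,045.00 + $11,797.50 = $153,697.50

$153,697.50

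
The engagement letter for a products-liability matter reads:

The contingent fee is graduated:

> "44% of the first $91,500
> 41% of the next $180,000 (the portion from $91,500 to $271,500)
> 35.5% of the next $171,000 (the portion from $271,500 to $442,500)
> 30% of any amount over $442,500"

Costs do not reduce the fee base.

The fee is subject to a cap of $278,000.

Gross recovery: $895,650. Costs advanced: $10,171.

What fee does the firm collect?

$278,000.00

Fee base is the gross recovery, $895,650; costs are reimbursed separately.
First $91,500 at 44% = $40,260.00
Next $180,000 at 41% = $73,800.00
Next $171,000 at 35.5% = $60,705.00
Remaining $453,150 at 30% = $135,945.00
Fee: $40,260.00 + $73,800.00 + $60,705.00 + $135,945.00 = $310,710.00
$310,710.00 exceeds the $278,000 cap, so the fee is capped at $278,000.00.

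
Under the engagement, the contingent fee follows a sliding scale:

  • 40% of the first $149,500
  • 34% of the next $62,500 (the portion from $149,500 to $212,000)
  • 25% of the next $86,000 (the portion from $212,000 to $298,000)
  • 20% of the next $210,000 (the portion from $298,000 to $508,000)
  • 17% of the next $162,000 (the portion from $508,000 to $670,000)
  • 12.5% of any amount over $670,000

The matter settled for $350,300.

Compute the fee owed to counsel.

$113,010.00

First $149,500 at 40% = $59,800.00
Next $62,500 at 34% = $21,250.00
Next $86,000 at 25% = $21,500.00
Remaining $52,300 at 20% = $10,460.00
Fee: $59,800.00 + $21,250.00 + $21,500.00 + $10,460.00 = $113,010.00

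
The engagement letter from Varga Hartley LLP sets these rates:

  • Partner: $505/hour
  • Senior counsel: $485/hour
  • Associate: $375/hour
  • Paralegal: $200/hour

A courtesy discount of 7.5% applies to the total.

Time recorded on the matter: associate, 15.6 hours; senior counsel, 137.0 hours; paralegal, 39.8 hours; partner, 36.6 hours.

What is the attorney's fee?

Partner: 36.6 × $505 = $18,483.00
Senior counsel: 137.0 × $485 = $66,445.00
Associate: 15.6 × $375 = $5,850.00
Paralegal: 39.8 × $200 = $7,960.00
Subtotal: $98,738.00
Less 7.5% discount: −$7,405.35
Total: $98,738.00 − $7,405.35 = $91,332.65

$91,332.65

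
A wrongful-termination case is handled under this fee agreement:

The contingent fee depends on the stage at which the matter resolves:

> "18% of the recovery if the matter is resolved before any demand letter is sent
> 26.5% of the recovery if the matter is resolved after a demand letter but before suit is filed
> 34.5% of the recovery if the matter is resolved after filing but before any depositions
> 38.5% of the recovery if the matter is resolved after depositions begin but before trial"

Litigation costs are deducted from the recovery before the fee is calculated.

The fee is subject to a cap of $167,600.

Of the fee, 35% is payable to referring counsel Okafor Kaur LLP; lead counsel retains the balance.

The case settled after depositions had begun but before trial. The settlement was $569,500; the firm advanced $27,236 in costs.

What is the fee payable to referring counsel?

$58,660.00

Fee base (net of costs): $569,500 − $27,236 = $542,264
The matter settled after depositions had begun but before trial, so the 38.5% rate applies.
$542,264 × 38.5% = $208,771.64
$208,771.64 exceeds the $167,600 cap, so the fee is capped at $167,600.00.
Referral share: 35% of $167,600.00 = $58,660.00; lead counsel retains $167,600.00 − $58,660.00 = $108,940.00.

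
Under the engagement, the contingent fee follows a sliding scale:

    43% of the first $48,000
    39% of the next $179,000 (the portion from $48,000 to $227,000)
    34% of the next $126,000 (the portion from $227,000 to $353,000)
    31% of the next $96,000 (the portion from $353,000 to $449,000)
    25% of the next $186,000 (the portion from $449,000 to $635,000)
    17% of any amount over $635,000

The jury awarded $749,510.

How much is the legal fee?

$229,016.70

First $48,000 at 43% = $20,640.00
Next $179,000 at 39% = $69,810.00
Next $126,000 at 34% = $42,840.00
Next $96,000 at 31% = $29,760.00
Next $186,000 at 25% = $46,500.00
Remaining $114,510 at 17% = $19,466.70
Fee: $20,640.00 + $69,810.00 + $42,840.00 + $29,760.00 + $46,500.00 + $19,466.70 = $229,016.70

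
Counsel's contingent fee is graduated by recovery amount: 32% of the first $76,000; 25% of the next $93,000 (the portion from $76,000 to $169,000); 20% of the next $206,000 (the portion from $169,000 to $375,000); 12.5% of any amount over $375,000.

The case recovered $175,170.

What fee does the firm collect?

First $76,000 at 32% = $24,320.00
Next $93,000 at 25% = $23,250.00
Remaining $6,170 at 20% = $1,234.00
Fee: $24,320.00 + $23,250.00 + $1,234.00 = $48,804.00

$48,804.00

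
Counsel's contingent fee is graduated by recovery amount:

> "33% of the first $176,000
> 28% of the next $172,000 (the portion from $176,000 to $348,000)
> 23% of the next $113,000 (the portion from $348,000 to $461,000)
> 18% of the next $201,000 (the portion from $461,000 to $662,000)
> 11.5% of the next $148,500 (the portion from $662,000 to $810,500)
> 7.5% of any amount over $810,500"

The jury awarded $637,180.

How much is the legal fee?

$163,942.40

First $176,000 at 33% = $58,080.00
Next $172,000 at 28% = $48,160.00
Next $113,000 at 23% = $25,990.00
Remaining $176,180 at 18% = $31,712.40
Fee: $58,080.00 + $48,160.00 + $25,990.00 + $31,712.40 = $163,942.40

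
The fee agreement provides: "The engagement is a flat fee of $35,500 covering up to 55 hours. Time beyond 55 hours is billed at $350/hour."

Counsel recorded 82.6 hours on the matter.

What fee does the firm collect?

$45,160.00

Flat fee: $35,500.00
Excess hours: 82.6 − 55 = 27.6
Overrun: 27.6 × $350 = $9,660.00
Total: $35,500.00 + $9,660.00 = $45,160.00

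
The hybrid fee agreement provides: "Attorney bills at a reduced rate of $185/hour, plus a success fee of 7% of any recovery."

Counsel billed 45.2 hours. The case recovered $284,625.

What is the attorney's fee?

$28,285.75

Hourly: 45.2 × $185 = $8,362.00
Success fee: 7% of $284,625 = $19,923.75
Total: $8,362.00 + $19,923.75 = $28,285.75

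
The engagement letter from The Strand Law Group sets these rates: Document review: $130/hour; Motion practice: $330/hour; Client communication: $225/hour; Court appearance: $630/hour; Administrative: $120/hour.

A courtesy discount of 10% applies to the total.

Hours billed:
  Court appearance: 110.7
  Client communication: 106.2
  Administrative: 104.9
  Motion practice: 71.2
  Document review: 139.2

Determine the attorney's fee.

$133,034.40

Document review: 139.2 × $130 = $18,096.00
Motion practice: 71.2 × $330 = $23,496.00
Client communication: 106.2 × $225 = $23,895.00
Court appearance: 110.7 × $630 = $69,741.00
Administrative: 104.9 × $120 = $12,588.00
Subtotal: $147,816.00
Less 10% discount: −$14,781.60
Total: $147,816.00 − $14,781.60 = $133,034.40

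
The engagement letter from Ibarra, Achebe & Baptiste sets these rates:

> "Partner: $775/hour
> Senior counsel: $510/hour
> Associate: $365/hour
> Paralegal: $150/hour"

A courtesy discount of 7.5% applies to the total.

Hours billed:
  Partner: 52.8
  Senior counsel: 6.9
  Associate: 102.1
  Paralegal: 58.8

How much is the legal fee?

Partner: 52.8 × $775 = $40,920.00
Senior counsel: 6.9 × $510 = $3,519.00
Associate: 102.1 × $365 = $37,266.50
Paralegal: 58.8 × $150 = $8,820.00
Subtotal: $90,525.50
Less 7.5% discount: −$6,789.41
Total: $90,525.50 − $6,789.41 = $83,736.09

$83,736.09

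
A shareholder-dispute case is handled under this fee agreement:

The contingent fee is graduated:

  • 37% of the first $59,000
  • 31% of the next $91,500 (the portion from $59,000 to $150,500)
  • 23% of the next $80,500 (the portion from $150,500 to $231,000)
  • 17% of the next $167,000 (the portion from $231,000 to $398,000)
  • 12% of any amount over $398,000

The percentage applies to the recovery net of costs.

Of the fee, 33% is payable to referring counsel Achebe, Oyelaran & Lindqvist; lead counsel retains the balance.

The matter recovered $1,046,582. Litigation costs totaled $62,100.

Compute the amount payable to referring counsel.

Fee base (net of costs): $1,046,582 − $62,100 = $984,482
First $59,000 at 37% = $21,830.00
Next $91,500 at 31% = $28,365.00
Next $80,500 at 23% = $18,515.00
Next $167,000 at 17% = $28,390.00
Remaining $586,482 at 12% = $70,377.84
Fee: $21,830.00 + $28,365.00 + $18,515.00 + $28,390.00 + $70,377.84 = $167,477.84
Referral share: 33% of $167,477.84 = $55,267.69; lead counsel retains $167,477.84 − $55,267.69 = $112,210.15.

$55,267.69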